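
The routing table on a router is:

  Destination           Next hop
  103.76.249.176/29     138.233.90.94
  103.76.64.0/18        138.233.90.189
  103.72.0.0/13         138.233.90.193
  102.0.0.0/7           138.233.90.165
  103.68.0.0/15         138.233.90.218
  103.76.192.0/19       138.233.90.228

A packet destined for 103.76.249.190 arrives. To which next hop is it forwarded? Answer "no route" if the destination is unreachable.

138.233.90.193

Routes whose prefix contains 103.76.249.190:
  102.0.0.0/7 (102.0.0.0 - 103.255.255.255) -> 138.233.90.165
  103.72.0.0/13 (103.72.0.0 - 103.79.255.255) -> 138.233.90.193
More-specific entries that do NOT match:
  103.76.249.176/29 (103.76.249.176 - 103.76.249.183) does not contain 103.76.249.190
  103.76.192.0/19 (103.76.192.0 - 103.76.223.255) does not contain 103.76.249.190
  103.76.64.0/18 (103.76.64.0 - 103.76.127.255) does not contain 103.76.249.190
  103.68.0.0/15 (103.68.0.0 - 103.69.255.255) does not contain 103.76.249.190
Longest matching prefix is /13 -> next hop 138.233.90.193.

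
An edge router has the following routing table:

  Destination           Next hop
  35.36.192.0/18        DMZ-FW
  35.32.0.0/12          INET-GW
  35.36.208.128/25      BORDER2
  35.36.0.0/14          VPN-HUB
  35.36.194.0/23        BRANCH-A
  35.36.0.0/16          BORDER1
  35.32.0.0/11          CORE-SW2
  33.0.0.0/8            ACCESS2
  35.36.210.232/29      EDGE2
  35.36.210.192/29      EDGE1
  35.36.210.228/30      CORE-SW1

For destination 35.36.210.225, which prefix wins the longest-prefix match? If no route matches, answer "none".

Entries matching 35.36.210.225:
  35.32.0.0/11 (35.32.0.0 - 35.63.255.255)
  35.32.0.0/12 (35.32.0.0 - 35.47.255.255)
  35.36.0.0/14 (35.36.0.0 - 35.39.255.255)
  35.36.0.0/16 (35.36.0.0 - 35.36.255.255)
  35.36.192.0/18 (35.36.192.0 - 35.36.255.255)
Most specific is 35.36.192.0/18.

35.36.192.0/18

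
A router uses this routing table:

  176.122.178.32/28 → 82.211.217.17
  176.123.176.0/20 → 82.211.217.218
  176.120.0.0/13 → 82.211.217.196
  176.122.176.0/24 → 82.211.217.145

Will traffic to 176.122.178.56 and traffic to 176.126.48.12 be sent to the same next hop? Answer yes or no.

yes

176.122.178.56: longest match 176.120.0.0/13 -> 82.211.217.196
176.126.48.12: longest match 176.120.0.0/13 -> 82.211.217.196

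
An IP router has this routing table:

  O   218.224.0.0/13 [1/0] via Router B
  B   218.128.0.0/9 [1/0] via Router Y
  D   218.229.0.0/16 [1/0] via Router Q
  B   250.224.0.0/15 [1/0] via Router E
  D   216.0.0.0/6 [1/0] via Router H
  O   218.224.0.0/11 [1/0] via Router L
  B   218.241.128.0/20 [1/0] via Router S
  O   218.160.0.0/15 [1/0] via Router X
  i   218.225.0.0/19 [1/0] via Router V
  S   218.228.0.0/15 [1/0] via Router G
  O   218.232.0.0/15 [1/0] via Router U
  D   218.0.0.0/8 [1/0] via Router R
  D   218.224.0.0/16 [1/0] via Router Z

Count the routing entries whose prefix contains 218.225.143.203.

5

Prefixes containing 218.225.143.203:
  216.0.0.0/6 (216.0.0.0 - 219.255.255.255)
  218.0.0.0/8 (218.0.0.0 - 218.255.255.255)
  218.128.0.0/9 (218.128.0.0 - 218.255.255.255)
  218.224.0.0/11 (218.224.0.0 - 218.255.255.255)
  218.224.0.0/13 (218.224.0.0 - 218.231.255.255)
Total matching entries: 5.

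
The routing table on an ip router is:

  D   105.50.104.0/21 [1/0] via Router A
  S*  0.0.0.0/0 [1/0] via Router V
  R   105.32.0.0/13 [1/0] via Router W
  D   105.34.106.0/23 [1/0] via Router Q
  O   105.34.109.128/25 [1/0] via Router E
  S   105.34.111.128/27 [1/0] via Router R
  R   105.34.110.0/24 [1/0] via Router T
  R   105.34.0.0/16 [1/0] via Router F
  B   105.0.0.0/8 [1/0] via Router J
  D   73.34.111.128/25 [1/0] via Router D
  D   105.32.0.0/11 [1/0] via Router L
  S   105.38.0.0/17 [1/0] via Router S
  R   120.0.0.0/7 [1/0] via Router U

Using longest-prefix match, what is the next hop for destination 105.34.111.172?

Router F

Routes whose prefix contains 105.34.111.172:
  0.0.0.0/0 (default, matches everything) -> Router V
  105.0.0.0/8 (105.0.0.0 - 105.255.255.255) -> Router J
  105.32.0.0/11 (105.32.0.0 - 105.63.255.255) -> Router L
  105.32.0.0/13 (105.32.0.0 - 105.39.255.255) -> Router W
  105.34.0.0/16 (105.34.0.0 - 105.34.255.255) -> Router F
More-specific entries that do NOT match:
  105.34.111.128/27 (105.34.111.128 - 105.34.111.159) does not contain 105.34.111.172
  105.34.109.128/25 (105.34.109.128 - 105.34.109.255) does not contain 105.34.111.172
  73.34.111.128/25 (73.34.111.128 - 73.34.111.255) does not contain 105.34.111.172
  105.34.110.0/24 (105.34.110.0 - 105.34.110.255) does not contain 105.34.111.172
  105.34.106.0/23 (105.34.106.0 - 105.34.107.255) does not contain 105.34.111.172
  105.50.104.0/21 (105.50.104.0 - 105.50.111.255) does not contain 105.34.111.172
  105.38.0.0/17 (105.38.0.0 - 105.38.127.255) does not contain 105.34.111.172
Longest matching prefix is /16 -> next hop Router F.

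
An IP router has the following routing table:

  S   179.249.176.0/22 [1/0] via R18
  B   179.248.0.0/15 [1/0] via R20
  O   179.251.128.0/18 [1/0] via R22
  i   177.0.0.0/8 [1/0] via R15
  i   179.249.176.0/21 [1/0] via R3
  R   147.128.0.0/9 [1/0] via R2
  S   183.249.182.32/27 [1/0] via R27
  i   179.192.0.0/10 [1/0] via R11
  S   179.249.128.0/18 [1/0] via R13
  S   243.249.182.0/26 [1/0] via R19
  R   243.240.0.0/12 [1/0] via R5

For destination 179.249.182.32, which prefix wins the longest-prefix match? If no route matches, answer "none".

Entries matching 179.249.182.32:
  179.192.0.0/10 (179.192.0.0 - 179.255.255.255)
  179.248.0.0/15 (179.248.0.0 - 179.249.255.255)
  179.249.128.0/18 (179.249.128.0 - 179.249.191.255)
  179.249.176.0/21 (179.249.176.0 - 179.249.183.255)
Most specific is 179.249.176.0/21.

179.249.176.0/21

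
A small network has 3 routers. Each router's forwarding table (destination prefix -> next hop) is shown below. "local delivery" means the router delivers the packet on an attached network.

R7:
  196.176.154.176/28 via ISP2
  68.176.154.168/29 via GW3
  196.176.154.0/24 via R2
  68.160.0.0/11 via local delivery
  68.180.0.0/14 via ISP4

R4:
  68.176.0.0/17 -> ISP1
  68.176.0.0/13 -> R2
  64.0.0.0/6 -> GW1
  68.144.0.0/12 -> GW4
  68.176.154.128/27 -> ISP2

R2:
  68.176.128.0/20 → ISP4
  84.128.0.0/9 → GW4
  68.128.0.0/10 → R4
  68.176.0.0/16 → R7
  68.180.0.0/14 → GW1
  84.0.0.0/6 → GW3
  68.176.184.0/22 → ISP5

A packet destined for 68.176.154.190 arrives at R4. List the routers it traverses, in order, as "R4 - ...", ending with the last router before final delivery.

R4 - R2 - R7

At R4: longest match for 68.176.154.190 is 68.176.0.0/13 -> R2
At R2: longest match for 68.176.154.190 is 68.176.0.0/16 -> R7
At R7: longest match for 68.176.154.190 is 68.160.0.0/11 -> local delivery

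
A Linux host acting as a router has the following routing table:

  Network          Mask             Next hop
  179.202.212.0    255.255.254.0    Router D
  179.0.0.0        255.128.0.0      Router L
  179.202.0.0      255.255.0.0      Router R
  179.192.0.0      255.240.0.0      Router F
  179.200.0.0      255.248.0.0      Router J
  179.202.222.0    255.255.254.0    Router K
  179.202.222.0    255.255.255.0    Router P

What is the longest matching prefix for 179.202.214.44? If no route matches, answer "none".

179.202.0.0/16

Entries matching 179.202.214.44:
  179.192.0.0/12 (179.192.0.0 - 179.207.255.255)
  179.200.0.0/13 (179.200.0.0 - 179.207.255.255)
  179.202.0.0/16 (179.202.0.0 - 179.202.255.255)
Most specific is 179.202.0.0/16.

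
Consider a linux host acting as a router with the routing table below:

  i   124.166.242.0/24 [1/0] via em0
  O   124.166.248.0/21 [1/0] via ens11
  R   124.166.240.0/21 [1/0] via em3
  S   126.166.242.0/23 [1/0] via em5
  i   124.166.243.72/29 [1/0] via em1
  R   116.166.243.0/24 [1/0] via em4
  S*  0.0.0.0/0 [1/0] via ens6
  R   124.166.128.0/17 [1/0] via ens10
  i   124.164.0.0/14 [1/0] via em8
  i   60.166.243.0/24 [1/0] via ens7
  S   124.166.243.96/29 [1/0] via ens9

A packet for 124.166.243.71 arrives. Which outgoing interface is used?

em3

Routes whose prefix contains 124.166.243.71:
  0.0.0.0/0 (default, matches everything) -> ens6
  124.164.0.0/14 (124.164.0.0 - 124.167.255.255) -> em8
  124.166.128.0/17 (124.166.128.0 - 124.166.255.255) -> ens10
  124.166.240.0/21 (124.166.240.0 - 124.166.247.255) -> em3
More-specific entries that do NOT match:
  124.166.243.72/29 (124.166.243.72 - 124.166.243.79) does not contain 124.166.243.71
  124.166.243.96/29 (124.166.243.96 - 124.166.243.103) does not contain 124.166.243.71
  124.166.242.0/24 (124.166.242.0 - 124.166.242.255) does not contain 124.166.243.71
  116.166.243.0/24 (116.166.243.0 - 116.166.243.255) does not contain 124.166.243.71
  60.166.243.0/24 (60.166.243.0 - 60.166.243.255) does not contain 124.166.243.71
  126.166.242.0/23 (126.166.242.0 - 126.166.243.255) does not contain 124.166.243.71
Longest matching prefix is /21 -> interface em3.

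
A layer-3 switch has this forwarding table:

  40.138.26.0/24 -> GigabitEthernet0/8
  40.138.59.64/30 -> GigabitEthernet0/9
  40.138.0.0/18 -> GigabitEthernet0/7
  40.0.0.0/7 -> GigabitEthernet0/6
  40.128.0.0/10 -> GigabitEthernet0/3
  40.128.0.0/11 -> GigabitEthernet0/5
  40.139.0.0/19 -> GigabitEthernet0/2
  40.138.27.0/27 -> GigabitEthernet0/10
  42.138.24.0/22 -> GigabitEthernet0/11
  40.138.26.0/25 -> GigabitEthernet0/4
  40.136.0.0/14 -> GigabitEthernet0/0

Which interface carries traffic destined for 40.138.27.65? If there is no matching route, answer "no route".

Routes whose prefix contains 40.138.27.65:
  40.0.0.0/7 (40.0.0.0 - 41.255.255.255) -> GigabitEthernet0/6
  40.128.0.0/10 (40.128.0.0 - 40.191.255.255) -> GigabitEthernet0/3
  40.128.0.0/11 (40.128.0.0 - 40.159.255.255) -> GigabitEthernet0/5
  40.136.0.0/14 (40.136.0.0 - 40.139.255.255) -> GigabitEthernet0/0
  40.138.0.0/18 (40.138.0.0 - 40.138.63.255) -> GigabitEthernet0/7
More-specific entries that do NOT match:
  40.138.59.64/30 (40.138.59.64 - 40.138.59.67) does not contain 40.138.27.65
  40.138.27.0/27 (40.138.27.0 - 40.138.27.31) does not contain 40.138.27.65
  40.138.26.0/25 (40.138.26.0 - 40.138.26.127) does not contain 40.138.27.65
  40.138.26.0/24 (40.138.26.0 - 40.138.26.255) does not contain 40.138.27.65
  42.138.24.0/22 (42.138.24.0 - 42.138.27.255) does not contain 40.138.27.65
  40.139.0.0/19 (40.139.0.0 - 40.139.31.255) does not contain 40.138.27.65
Longest matching prefix is /18 -> interface GigabitEthernet0/7.

GigabitEthernet0/7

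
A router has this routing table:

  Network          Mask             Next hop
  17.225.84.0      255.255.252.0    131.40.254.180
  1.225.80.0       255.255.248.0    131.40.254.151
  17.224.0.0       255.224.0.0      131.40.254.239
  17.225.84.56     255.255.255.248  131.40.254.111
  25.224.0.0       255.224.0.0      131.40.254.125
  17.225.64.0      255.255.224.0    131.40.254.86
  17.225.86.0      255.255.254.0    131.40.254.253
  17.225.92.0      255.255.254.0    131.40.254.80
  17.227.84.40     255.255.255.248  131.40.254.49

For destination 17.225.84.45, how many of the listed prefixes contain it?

Prefixes containing 17.225.84.45:
  17.224.0.0/11 (17.224.0.0 - 17.255.255.255)
  17.225.64.0/19 (17.225.64.0 - 17.225.95.255)
  17.225.84.0/22 (17.225.84.0 - 17.225.87.255)
Total matching entries: 3.

3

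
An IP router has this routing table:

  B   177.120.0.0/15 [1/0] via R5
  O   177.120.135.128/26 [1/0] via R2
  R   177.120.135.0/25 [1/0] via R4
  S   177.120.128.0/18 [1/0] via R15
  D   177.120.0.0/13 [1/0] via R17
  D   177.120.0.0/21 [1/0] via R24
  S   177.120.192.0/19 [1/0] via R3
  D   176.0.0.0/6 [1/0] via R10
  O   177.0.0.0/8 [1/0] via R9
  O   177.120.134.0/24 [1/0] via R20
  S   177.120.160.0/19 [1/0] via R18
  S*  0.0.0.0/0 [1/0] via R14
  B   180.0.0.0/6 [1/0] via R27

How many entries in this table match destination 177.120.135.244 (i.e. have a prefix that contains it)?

6

Prefixes containing 177.120.135.244:
  0.0.0.0/0 (default, matches everything)
  176.0.0.0/6 (176.0.0.0 - 179.255.255.255)
  177.0.0.0/8 (177.0.0.0 - 177.255.255.255)
  177.120.0.0/13 (177.120.0.0 - 177.127.255.255)
  177.120.0.0/15 (177.120.0.0 - 177.121.255.255)
  177.120.128.0/18 (177.120.128.0 - 177.120.191.255)
Total matching entries: 6.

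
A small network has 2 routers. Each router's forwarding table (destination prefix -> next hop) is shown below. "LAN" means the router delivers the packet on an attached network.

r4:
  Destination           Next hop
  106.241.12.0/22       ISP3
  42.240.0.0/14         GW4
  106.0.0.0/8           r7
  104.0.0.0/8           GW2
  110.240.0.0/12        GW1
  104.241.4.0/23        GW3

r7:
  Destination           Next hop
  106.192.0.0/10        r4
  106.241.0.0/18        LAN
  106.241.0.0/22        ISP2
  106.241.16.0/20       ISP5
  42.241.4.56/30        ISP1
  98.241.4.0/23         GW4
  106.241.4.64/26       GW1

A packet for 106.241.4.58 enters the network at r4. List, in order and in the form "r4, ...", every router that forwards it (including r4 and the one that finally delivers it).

At r4: longest match for 106.241.4.58 is 106.0.0.0/8 -> r7
At r7: longest match for 106.241.4.58 is 106.241.0.0/18 -> LAN

r4, r7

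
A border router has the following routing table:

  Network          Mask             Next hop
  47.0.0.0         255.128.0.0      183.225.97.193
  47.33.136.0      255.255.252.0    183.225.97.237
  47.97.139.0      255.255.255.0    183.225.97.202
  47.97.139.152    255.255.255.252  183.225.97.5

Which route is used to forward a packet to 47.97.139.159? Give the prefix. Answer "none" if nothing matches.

47.97.139.0/24

Entries matching 47.97.139.159:
  47.0.0.0/9 (47.0.0.0 - 47.127.255.255)
  47.97.139.0/24 (47.97.139.0 - 47.97.139.255)
Most specific is 47.97.139.0/24.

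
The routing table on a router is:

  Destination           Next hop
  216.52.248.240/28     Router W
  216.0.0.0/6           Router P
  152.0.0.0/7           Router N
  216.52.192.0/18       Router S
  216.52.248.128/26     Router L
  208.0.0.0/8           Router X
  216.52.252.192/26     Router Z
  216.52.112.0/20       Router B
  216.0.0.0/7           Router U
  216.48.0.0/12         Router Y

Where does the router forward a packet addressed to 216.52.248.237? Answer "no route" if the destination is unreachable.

Routes whose prefix contains 216.52.248.237:
  216.0.0.0/6 (216.0.0.0 - 219.255.255.255) -> Router P
  216.0.0.0/7 (216.0.0.0 - 217.255.255.255) -> Router U
  216.48.0.0/12 (216.48.0.0 - 216.63.255.255) -> Router Y
  216.52.192.0/18 (216.52.192.0 - 216.52.255.255) -> Router S
More-specific entries that do NOT match:
  216.52.248.240/28 (216.52.248.240 - 216.52.248.255) does not contain 216.52.248.237
  216.52.248.128/26 (216.52.248.128 - 216.52.248.191) does not contain 216.52.248.237
  216.52.252.192/26 (216.52.252.192 - 216.52.252.255) does not contain 216.52.248.237
  216.52.112.0/20 (216.52.112.0 - 216.52.127.255) does not contain 216.52.248.237
Longest matching prefix is /18 -> next hop Router S.

Router S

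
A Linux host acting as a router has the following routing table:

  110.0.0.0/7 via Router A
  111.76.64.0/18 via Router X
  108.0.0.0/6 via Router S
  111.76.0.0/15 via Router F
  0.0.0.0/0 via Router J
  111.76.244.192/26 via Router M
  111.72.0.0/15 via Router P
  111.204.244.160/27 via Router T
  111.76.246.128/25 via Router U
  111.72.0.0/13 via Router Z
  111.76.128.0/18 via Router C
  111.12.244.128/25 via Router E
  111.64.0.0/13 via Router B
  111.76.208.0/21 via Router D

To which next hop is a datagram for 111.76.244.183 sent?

Routes whose prefix contains 111.76.244.183:
  0.0.0.0/0 (default, matches everything) -> Router J
  108.0.0.0/6 (108.0.0.0 - 111.255.255.255) -> Router S
  110.0.0.0/7 (110.0.0.0 - 111.255.255.255) -> Router A
  111.72.0.0/13 (111.72.0.0 - 111.79.255.255) -> Router Z
  111.76.0.0/15 (111.76.0.0 - 111.77.255.255) -> Router F
More-specific entries that do NOT match:
  111.204.244.160/27 (111.204.244.160 - 111.204.244.191) does not contain 111.76.244.183
  111.76.244.192/26 (111.76.244.192 - 111.76.244.255) does not contain 111.76.244.183
  111.76.246.128/25 (111.76.246.128 - 111.76.246.255) does not contain 111.76.244.183
  111.12.244.128/25 (111.12.244.128 - 111.12.244.255) does not contain 111.76.244.183
  111.76.208.0/21 (111.76.208.0 - 111.76.215.255) does not contain 111.76.244.183
  111.76.64.0/18 (111.76.64.0 - 111.76.127.255) does not contain 111.76.244.183
  111.76.128.0/18 (111.76.128.0 - 111.76.191.255) does not contain 111.76.244.183
Longest matching prefix is /15 -> next hop Router F.

Router F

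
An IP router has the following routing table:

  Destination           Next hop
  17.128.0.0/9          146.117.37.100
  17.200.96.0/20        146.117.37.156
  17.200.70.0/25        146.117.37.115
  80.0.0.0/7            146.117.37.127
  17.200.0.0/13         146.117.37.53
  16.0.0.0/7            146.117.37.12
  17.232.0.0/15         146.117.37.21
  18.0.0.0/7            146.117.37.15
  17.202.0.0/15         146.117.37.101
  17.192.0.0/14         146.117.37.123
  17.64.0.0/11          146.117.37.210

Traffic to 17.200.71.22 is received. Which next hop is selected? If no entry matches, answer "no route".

Routes whose prefix contains 17.200.71.22:
  16.0.0.0/7 (16.0.0.0 - 17.255.255.255) -> 146.117.37.12
  17.128.0.0/9 (17.128.0.0 - 17.255.255.255) -> 146.117.37.100
  17.200.0.0/13 (17.200.0.0 - 17.207.255.255) -> 146.117.37.53
More-specific entries that do NOT match:
  17.200.70.0/25 (17.200.70.0 - 17.200.70.127) does not contain 17.200.71.22
  17.200.96.0/20 (17.200.96.0 - 17.200.111.255) does not contain 17.200.71.22
  17.232.0.0/15 (17.232.0.0 - 17.233.255.255) does not contain 17.200.71.22
  17.202.0.0/15 (17.202.0.0 - 17.203.255.255) does not contain 17.200.71.22
  17.192.0.0/14 (17.192.0.0 - 17.195.255.255) does not contain 17.200.71.22
Longest matching prefix is /13 -> next hop 146.117.37.53.

146.117.37.53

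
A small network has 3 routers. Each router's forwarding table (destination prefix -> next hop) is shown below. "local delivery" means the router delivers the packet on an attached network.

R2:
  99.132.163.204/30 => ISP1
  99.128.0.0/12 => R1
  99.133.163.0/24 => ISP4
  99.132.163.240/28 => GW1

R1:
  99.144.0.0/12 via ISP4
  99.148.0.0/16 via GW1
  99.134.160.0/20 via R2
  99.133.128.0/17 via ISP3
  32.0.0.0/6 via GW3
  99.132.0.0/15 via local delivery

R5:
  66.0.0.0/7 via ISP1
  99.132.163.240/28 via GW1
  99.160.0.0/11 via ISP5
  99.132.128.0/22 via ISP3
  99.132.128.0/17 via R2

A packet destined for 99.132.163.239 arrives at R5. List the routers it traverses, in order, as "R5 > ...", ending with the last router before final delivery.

R5 > R2 > R1

At R5: longest match for 99.132.163.239 is 99.132.128.0/17 -> R2
At R2: longest match for 99.132.163.239 is 99.128.0.0/12 -> R1
At R1: longest match for 99.132.163.239 is 99.132.0.0/15 -> local delivery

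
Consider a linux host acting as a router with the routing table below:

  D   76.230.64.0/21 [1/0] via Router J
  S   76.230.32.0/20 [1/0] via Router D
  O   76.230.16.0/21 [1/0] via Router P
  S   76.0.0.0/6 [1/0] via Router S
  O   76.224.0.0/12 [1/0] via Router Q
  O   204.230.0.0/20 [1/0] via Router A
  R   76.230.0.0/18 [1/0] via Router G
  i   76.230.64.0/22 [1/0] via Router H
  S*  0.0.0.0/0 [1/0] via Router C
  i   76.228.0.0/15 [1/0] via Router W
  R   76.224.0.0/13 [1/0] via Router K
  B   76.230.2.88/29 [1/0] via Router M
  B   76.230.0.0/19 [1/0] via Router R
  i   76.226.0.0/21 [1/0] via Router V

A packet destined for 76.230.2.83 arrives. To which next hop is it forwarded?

Routes whose prefix contains 76.230.2.83:
  0.0.0.0/0 (default, matches everything) -> Router C
  76.0.0.0/6 (76.0.0.0 - 79.255.255.255) -> Router S
  76.224.0.0/12 (76.224.0.0 - 76.239.255.255) -> Router Q
  76.224.0.0/13 (76.224.0.0 - 76.231.255.255) -> Router K
  76.230.0.0/18 (76.230.0.0 - 76.230.63.255) -> Router G
  76.230.0.0/19 (76.230.0.0 - 76.230.31.255) -> Router R
More-specific entries that do NOT match:
  76.230.2.88/29 (76.230.2.88 - 76.230.2.95) does not contain 76.230.2.83
  76.230.64.0/22 (76.230.64.0 - 76.230.67.255) does not contain 76.230.2.83
  76.230.64.0/21 (76.230.64.0 - 76.230.71.255) does not contain 76.230.2.83
  76.230.16.0/21 (76.230.16.0 - 76.230.23.255) does not contain 76.230.2.83
  76.226.0.0/21 (76.226.0.0 - 76.226.7.255) does not contain 76.230.2.83
  76.230.32.0/20 (76.230.32.0 - 76.230.47.255) does not contain 76.230.2.83
  204.230.0.0/20 (204.230.0.0 - 204.230.15.255) does not contain 76.230.2.83
Longest matching prefix is /19 -> next hop Router R.

Router R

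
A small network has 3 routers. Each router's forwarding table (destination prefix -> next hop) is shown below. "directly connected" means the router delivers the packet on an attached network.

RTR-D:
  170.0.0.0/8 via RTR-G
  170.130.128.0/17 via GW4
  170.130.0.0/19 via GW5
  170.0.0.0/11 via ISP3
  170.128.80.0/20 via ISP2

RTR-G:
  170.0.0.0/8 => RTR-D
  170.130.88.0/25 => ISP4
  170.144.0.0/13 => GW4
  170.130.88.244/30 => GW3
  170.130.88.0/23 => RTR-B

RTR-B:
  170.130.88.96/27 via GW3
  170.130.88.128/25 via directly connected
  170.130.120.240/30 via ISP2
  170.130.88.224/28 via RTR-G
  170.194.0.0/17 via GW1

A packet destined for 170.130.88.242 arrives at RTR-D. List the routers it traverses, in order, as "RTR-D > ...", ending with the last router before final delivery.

At RTR-D: longest match for 170.130.88.242 is 170.0.0.0/8 -> RTR-G
At RTR-G: longest match for 170.130.88.242 is 170.130.88.0/23 -> RTR-B
At RTR-B: longest match for 170.130.88.242 is 170.130.88.128/25 -> directly connected

RTR-D > RTR-G > RTR-B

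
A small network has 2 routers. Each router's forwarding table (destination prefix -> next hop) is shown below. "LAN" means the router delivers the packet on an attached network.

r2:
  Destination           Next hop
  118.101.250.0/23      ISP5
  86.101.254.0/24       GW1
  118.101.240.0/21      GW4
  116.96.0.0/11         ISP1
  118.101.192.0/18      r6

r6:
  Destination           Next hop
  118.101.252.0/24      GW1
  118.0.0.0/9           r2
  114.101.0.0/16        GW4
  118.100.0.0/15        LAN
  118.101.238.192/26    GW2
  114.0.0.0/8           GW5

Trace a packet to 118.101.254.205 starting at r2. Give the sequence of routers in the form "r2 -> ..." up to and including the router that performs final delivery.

At r2: longest match for 118.101.254.205 is 118.101.192.0/18 -> r6
At r6: longest match for 118.101.254.205 is 118.100.0.0/15 -> LAN

r2 -> r6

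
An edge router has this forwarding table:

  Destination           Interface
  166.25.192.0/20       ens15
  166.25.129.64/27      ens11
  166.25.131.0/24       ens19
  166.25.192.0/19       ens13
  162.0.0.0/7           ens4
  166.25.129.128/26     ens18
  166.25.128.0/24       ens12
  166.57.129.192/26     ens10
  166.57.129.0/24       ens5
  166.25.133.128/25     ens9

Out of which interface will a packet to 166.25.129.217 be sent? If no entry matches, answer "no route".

No entry's prefix contains 166.25.129.217; there is no default route.

no route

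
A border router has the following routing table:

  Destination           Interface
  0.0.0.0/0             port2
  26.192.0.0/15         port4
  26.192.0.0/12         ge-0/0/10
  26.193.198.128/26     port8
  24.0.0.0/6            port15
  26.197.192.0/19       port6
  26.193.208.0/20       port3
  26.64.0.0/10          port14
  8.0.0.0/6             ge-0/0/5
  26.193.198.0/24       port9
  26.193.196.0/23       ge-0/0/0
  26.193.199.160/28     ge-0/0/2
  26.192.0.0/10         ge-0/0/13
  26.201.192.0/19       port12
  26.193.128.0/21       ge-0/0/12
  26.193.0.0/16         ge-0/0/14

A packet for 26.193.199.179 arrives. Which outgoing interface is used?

Routes whose prefix contains 26.193.199.179:
  0.0.0.0/0 (default, matches everything) -> port2
  24.0.0.0/6 (24.0.0.0 - 27.255.255.255) -> port15
  26.192.0.0/10 (26.192.0.0 - 26.255.255.255) -> ge-0/0/13
  26.192.0.0/12 (26.192.0.0 - 26.207.255.255) -> ge-0/0/10
  26.192.0.0/15 (26.192.0.0 - 26.193.255.255) -> port4
  26.193.0.0/16 (26.193.0.0 - 26.193.255.255) -> ge-0/0/14
More-specific entries that do NOT match:
  26.193.199.160/28 (26.193.199.160 - 26.193.199.175) does not contain 26.193.199.179
  26.193.198.128/26 (26.193.198.128 - 26.193.198.191) does not contain 26.193.199.179
  26.193.198.0/24 (26.193.198.0 - 26.193.198.255) does not contain 26.193.199.179
  26.193.196.0/23 (26.193.196.0 - 26.193.197.255) does not contain 26.193.199.179
  26.193.128.0/21 (26.193.128.0 - 26.193.135.255) does not contain 26.193.199.179
  26.193.208.0/20 (26.193.208.0 - 26.193.223.255) does not contain 26.193.199.179
  26.197.192.0/19 (26.197.192.0 - 26.197.223.255) does not contain 26.193.199.179
  26.201.192.0/19 (26.201.192.0 - 26.201.223.255) does not contain 26.193.199.179
Longest matching prefix is /16 -> interface ge-0/0/14.

ge-0/0/14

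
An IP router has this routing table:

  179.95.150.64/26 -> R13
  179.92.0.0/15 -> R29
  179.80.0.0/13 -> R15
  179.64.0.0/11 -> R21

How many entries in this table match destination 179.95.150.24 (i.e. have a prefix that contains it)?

1

Prefixes containing 179.95.150.24:
  179.64.0.0/11 (179.64.0.0 - 179.95.255.255)
Total matching entries: 1.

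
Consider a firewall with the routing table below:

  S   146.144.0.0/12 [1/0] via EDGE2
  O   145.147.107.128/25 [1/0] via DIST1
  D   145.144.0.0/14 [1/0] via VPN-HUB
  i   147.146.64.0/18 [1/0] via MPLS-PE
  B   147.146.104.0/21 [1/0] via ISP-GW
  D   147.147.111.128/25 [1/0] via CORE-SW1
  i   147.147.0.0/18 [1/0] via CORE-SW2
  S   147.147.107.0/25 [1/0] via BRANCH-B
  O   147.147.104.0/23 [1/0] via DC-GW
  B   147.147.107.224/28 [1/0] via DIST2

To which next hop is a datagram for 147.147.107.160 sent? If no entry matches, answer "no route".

no route

No entry's prefix contains 147.147.107.160; there is no default route.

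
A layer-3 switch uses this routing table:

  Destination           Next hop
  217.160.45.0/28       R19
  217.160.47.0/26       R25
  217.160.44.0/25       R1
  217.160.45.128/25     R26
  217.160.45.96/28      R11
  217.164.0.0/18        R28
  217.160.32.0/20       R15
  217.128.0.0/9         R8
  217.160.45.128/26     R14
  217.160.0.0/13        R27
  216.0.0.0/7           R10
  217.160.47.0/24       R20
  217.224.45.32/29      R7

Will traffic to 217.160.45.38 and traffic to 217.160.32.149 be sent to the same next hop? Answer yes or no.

217.160.45.38: longest match 217.160.32.0/20 -> R15
217.160.32.149: longest match 217.160.32.0/20 -> R15

yes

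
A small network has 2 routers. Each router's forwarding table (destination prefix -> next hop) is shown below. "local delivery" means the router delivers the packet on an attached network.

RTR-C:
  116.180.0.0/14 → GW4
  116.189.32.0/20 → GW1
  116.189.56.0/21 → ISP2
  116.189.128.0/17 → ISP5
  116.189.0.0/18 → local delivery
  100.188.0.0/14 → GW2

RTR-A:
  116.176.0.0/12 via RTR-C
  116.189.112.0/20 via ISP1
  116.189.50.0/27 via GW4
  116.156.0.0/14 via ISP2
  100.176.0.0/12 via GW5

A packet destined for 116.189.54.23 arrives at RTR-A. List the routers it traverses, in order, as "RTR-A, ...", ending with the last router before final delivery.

At RTR-A: longest match for 116.189.54.23 is 116.176.0.0/12 -> RTR-C
At RTR-C: longest match for 116.189.54.23 is 116.189.0.0/18 -> local delivery

RTR-A, RTR-C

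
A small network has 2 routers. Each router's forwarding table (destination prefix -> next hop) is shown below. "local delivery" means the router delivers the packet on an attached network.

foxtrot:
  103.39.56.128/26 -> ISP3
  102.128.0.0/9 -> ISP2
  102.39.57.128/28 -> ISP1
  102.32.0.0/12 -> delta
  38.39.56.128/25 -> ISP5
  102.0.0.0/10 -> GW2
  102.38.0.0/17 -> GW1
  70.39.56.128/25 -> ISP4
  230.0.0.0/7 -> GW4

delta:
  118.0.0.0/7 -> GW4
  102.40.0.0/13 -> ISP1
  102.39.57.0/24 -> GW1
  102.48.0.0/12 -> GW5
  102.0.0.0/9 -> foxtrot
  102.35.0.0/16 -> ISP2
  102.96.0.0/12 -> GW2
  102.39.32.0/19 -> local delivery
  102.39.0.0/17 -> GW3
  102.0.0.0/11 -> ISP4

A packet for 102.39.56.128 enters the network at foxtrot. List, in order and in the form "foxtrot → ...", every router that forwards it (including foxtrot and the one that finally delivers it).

At foxtrot: longest match for 102.39.56.128 is 102.32.0.0/12 -> delta
At delta: longest match for 102.39.56.128 is 102.39.32.0/19 -> local delivery

foxtrot → delta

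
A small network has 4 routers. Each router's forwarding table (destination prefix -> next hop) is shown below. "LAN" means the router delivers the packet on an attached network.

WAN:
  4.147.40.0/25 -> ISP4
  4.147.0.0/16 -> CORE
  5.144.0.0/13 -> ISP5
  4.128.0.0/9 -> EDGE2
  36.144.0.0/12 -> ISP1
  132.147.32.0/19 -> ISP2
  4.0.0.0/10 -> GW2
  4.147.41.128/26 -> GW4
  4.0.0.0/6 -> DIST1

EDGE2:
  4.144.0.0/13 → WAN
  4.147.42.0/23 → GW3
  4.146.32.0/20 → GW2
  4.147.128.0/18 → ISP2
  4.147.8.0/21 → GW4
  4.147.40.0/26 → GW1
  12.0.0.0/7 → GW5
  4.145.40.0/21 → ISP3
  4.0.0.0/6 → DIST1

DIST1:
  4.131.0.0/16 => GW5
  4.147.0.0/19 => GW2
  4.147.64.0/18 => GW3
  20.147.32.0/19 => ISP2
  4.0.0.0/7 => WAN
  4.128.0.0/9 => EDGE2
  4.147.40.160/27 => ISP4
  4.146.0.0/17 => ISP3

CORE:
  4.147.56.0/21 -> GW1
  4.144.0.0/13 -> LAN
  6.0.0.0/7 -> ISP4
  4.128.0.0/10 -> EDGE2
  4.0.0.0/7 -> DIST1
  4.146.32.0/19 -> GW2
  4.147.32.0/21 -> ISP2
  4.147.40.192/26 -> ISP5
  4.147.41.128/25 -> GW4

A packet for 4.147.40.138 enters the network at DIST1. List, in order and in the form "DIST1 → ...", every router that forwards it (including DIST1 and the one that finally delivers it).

DIST1 → EDGE2 → WAN → CORE

At DIST1: longest match for 4.147.40.138 is 4.128.0.0/9 -> EDGE2
At EDGE2: longest match for 4.147.40.138 is 4.144.0.0/13 -> WAN
At WAN: longest match for 4.147.40.138 is 4.147.0.0/16 -> CORE
At CORE: longest match for 4.147.40.138 is 4.144.0.0/13 -> LAN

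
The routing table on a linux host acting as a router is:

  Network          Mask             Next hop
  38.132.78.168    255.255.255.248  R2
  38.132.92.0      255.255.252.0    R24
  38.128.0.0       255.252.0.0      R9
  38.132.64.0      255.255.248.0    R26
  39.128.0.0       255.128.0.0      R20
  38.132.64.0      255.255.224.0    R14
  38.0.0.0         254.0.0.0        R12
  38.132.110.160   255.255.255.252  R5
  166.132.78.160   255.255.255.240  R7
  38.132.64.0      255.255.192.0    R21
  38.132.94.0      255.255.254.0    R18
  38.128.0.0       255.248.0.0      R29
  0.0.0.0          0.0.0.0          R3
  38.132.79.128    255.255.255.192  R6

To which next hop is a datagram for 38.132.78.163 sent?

R14

Routes whose prefix contains 38.132.78.163:
  0.0.0.0/0 (default, matches everything) -> R3
  38.0.0.0/7 (38.0.0.0 - 39.255.255.255) -> R12
  38.128.0.0/13 (38.128.0.0 - 38.135.255.255) -> R29
  38.132.64.0/18 (38.132.64.0 - 38.132.127.255) -> R21
  38.132.64.0/19 (38.132.64.0 - 38.132.95.255) -> R14
More-specific entries that do NOT match:
  38.132.110.160/30 (38.132.110.160 - 38.132.110.163) does not contain 38.132.78.163
  38.132.78.168/29 (38.132.78.168 - 38.132.78.175) does not contain 38.132.78.163
  166.132.78.160/28 (166.132.78.160 - 166.132.78.175) does not contain 38.132.78.163
  38.132.79.128/26 (38.132.79.128 - 38.132.79.191) does not contain 38.132.78.163
  38.132.94.0/23 (38.132.94.0 - 38.132.95.255) does not contain 38.132.78.163
  38.132.92.0/22 (38.132.92.0 - 38.132.95.255) does not contain 38.132.78.163
  38.132.64.0/21 (38.132.64.0 - 38.132.71.255) does not contain 38.132.78.163
Longest matching prefix is /19 -> next hop R14.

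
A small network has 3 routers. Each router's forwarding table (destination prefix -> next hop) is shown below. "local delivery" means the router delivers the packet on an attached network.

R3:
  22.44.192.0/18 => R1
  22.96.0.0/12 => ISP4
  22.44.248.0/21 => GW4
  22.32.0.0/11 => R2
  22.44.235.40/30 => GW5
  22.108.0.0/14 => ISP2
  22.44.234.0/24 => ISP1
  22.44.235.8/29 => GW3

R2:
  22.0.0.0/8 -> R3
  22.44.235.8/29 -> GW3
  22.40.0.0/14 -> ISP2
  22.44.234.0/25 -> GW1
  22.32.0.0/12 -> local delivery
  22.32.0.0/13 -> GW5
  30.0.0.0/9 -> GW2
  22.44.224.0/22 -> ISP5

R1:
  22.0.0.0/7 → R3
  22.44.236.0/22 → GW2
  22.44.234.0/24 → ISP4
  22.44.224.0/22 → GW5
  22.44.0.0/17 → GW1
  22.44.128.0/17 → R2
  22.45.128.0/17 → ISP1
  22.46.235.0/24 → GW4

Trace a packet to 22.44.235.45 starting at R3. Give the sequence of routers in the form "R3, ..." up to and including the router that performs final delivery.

At R3: longest match for 22.44.235.45 is 22.44.192.0/18 -> R1
At R1: longest match for 22.44.235.45 is 22.44.128.0/17 -> R2
At R2: longest match for 22.44.235.45 is 22.32.0.0/12 -> local delivery

R3, R1, R2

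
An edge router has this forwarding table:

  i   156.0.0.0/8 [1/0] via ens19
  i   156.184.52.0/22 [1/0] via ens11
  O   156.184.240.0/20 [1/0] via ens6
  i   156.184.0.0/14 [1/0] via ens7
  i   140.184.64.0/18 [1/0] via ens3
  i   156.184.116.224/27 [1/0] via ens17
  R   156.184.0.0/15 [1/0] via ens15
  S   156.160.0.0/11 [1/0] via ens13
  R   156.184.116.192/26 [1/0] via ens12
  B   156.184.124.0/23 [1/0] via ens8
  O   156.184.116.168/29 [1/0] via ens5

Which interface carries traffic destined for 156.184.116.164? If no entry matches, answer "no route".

ens15

Routes whose prefix contains 156.184.116.164:
  156.0.0.0/8 (156.0.0.0 - 156.255.255.255) -> ens19
  156.160.0.0/11 (156.160.0.0 - 156.191.255.255) -> ens13
  156.184.0.0/14 (156.184.0.0 - 156.187.255.255) -> ens7
  156.184.0.0/15 (156.184.0.0 - 156.185.255.255) -> ens15
More-specific entries that do NOT match:
  156.184.116.168/29 (156.184.116.168 - 156.184.116.175) does not contain 156.184.116.164
  156.184.116.224/27 (156.184.116.224 - 156.184.116.255) does not contain 156.184.116.164
  156.184.116.192/26 (156.184.116.192 - 156.184.116.255) does not contain 156.184.116.164
  156.184.124.0/23 (156.184.124.0 - 156.184.125.255) does not contain 156.184.116.164
  156.184.52.0/22 (156.184.52.0 - 156.184.55.255) does not contain 156.184.116.164
  156.184.240.0/20 (156.184.240.0 - 156.184.255.255) does not contain 156.184.116.164
  140.184.64.0/18 (140.184.64.0 - 140.184.127.255) does not contain 156.184.116.164
Longest matching prefix is /15 -> interface ens15.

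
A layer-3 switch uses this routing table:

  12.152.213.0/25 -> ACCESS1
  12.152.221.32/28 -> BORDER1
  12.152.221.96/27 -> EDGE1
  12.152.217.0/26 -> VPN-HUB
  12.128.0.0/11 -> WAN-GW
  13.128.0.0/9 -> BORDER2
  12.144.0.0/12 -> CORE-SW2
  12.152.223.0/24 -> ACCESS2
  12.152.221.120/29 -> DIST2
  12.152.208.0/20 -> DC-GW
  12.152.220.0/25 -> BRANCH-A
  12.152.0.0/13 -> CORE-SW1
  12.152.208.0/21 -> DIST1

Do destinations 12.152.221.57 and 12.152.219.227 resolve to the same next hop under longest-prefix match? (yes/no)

yes

12.152.221.57: longest match 12.152.208.0/20 -> DC-GW
12.152.219.227: longest match 12.152.208.0/20 -> DC-GW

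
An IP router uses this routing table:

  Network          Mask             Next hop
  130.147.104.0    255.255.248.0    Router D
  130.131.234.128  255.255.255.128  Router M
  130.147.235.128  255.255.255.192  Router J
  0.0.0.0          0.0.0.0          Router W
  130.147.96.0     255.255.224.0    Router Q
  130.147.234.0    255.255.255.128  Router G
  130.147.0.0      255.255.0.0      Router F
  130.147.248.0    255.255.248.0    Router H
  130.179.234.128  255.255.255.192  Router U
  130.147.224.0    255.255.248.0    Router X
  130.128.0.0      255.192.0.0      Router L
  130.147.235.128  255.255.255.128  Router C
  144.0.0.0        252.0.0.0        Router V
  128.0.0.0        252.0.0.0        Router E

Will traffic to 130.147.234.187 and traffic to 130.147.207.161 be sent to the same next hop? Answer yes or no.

yes

130.147.234.187: longest match 130.147.0.0/16 -> Router F
130.147.207.161: longest match 130.147.0.0/16 -> Router F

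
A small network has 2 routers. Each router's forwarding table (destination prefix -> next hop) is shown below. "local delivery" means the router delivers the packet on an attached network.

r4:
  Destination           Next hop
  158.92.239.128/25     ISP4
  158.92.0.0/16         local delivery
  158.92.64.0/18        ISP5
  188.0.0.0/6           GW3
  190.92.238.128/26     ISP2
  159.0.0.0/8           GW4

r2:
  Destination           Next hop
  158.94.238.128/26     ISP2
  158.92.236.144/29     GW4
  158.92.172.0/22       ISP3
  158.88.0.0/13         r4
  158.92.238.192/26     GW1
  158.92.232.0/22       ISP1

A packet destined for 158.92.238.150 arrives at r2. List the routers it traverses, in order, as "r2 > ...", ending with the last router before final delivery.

At r2: longest match for 158.92.238.150 is 158.88.0.0/13 -> r4
At r4: longest match for 158.92.238.150 is 158.92.0.0/16 -> local delivery

r2 > r4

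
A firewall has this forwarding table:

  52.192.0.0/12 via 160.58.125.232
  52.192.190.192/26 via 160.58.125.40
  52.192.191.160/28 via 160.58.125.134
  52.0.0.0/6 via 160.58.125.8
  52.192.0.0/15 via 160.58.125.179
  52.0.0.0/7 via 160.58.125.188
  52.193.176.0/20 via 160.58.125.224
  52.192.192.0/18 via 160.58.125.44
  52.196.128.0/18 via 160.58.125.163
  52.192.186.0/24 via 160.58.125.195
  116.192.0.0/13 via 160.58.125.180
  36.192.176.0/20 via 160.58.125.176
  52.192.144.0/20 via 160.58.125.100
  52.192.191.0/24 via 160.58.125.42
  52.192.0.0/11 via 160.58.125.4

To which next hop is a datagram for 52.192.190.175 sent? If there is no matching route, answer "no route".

160.58.125.179

Routes whose prefix contains 52.192.190.175:
  52.0.0.0/6 (52.0.0.0 - 55.255.255.255) -> 160.58.125.8
  52.0.0.0/7 (52.0.0.0 - 53.255.255.255) -> 160.58.125.188
  52.192.0.0/11 (52.192.0.0 - 52.223.255.255) -> 160.58.125.4
  52.192.0.0/12 (52.192.0.0 - 52.207.255.255) -> 160.58.125.232
  52.192.0.0/15 (52.192.0.0 - 52.193.255.255) -> 160.58.125.179
More-specific entries that do NOT match:
  52.192.191.160/28 (52.192.191.160 - 52.192.191.175) does not contain 52.192.190.175
  52.192.190.192/26 (52.192.190.192 - 52.192.190.255) does not contain 52.192.190.175
  52.192.186.0/24 (52.192.186.0 - 52.192.186.255) does not contain 52.192.190.175
  52.192.191.0/24 (52.192.191.0 - 52.192.191.255) does not contain 52.192.190.175
  52.193.176.0/20 (52.193.176.0 - 52.193.191.255) does not contain 52.192.190.175
  36.192.176.0/20 (36.192.176.0 - 36.192.191.255) does not contain 52.192.190.175
  52.192.144.0/20 (52.192.144.0 - 52.192.159.255) does not contain 52.192.190.175
  52.192.192.0/18 (52.192.192.0 - 52.192.255.255) does not contain 52.192.190.175
  52.196.128.0/18 (52.196.128.0 - 52.196.191.255) does not contain 52.192.190.175
Longest matching prefix is /15 -> next hop 160.58.125.179.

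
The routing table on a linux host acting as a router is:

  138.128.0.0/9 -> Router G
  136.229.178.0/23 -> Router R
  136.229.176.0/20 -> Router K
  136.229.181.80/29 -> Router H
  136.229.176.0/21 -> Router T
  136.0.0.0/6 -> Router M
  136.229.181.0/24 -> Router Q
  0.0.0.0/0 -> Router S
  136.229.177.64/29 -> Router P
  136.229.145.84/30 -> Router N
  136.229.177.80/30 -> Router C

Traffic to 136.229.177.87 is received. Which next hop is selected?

Router T

Routes whose prefix contains 136.229.177.87:
  0.0.0.0/0 (default, matches everything) -> Router S
  136.0.0.0/6 (136.0.0.0 - 139.255.255.255) -> Router M
  136.229.176.0/20 (136.229.176.0 - 136.229.191.255) -> Router K
  136.229.176.0/21 (136.229.176.0 - 136.229.183.255) -> Router T
More-specific entries that do NOT match:
  136.229.145.84/30 (136.229.145.84 - 136.229.145.87) does not contain 136.229.177.87
  136.229.177.80/30 (136.229.177.80 - 136.229.177.83) does not contain 136.229.177.87
  136.229.181.80/29 (136.229.181.80 - 136.229.181.87) does not contain 136.229.177.87
  136.229.177.64/29 (136.229.177.64 - 136.229.177.71) does not contain 136.229.177.87
  136.229.181.0/24 (136.229.181.0 - 136.229.181.255) does not contain 136.229.177.87
  136.229.178.0/23 (136.229.178.0 - 136.229.179.255) does not contain 136.229.177.87
Longest matching prefix is /21 -> next hop Router T.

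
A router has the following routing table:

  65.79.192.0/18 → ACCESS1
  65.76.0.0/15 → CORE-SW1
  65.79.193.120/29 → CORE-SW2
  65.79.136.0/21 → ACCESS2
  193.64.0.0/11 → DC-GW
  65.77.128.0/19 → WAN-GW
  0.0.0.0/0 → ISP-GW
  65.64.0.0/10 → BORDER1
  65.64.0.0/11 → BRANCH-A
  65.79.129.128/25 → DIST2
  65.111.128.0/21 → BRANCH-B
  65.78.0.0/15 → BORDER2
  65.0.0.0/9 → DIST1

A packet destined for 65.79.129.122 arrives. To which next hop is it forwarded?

BORDER2

Routes whose prefix contains 65.79.129.122:
  0.0.0.0/0 (default, matches everything) -> ISP-GW
  65.0.0.0/9 (65.0.0.0 - 65.127.255.255) -> DIST1
  65.64.0.0/10 (65.64.0.0 - 65.127.255.255) -> BORDER1
  65.64.0.0/11 (65.64.0.0 - 65.95.255.255) -> BRANCH-A
  65.78.0.0/15 (65.78.0.0 - 65.79.255.255) -> BORDER2
More-specific entries that do NOT match:
  65.79.193.120/29 (65.79.193.120 - 65.79.193.127) does not contain 65.79.129.122
  65.79.129.128/25 (65.79.129.128 - 65.79.129.255) does not contain 65.79.129.122
  65.79.136.0/21 (65.79.136.0 - 65.79.143.255) does not contain 65.79.129.122
  65.111.128.0/21 (65.111.128.0 - 65.111.135.255) does not contain 65.79.129.122
  65.77.128.0/19 (65.77.128.0 - 65.77.159.255) does not contain 65.79.129.122
  65.79.192.0/18 (65.79.192.0 - 65.79.255.255) does not contain 65.79.129.122
Longest matching prefix is /15 -> next hop BORDER2.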